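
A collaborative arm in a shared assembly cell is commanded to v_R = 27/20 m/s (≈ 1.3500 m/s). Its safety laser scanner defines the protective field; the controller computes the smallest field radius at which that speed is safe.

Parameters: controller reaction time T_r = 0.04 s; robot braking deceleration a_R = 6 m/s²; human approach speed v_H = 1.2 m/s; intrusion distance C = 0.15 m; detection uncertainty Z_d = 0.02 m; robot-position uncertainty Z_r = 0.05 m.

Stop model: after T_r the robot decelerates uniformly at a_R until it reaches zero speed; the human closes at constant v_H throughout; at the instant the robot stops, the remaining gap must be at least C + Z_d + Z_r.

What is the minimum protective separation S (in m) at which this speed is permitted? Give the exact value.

S_min = 5951/8000 m = 0.7439 m

braking lasts T_s = (27/20)/6 = 0.2250 s
reaction-phase robot travel = 1.3500·0.0400 = 0.0540 m
robot under decel: 1.3500²/(2·6.0000) = 0.1519 m
person approaches 1.2000·(0.0400+0.2250) = 0.3180 m
residual clearance needed = 0.1500+0.0200+0.0500 = 0.2200 m
S_min ≈ 0.0540+0.1519+0.3180+0.2200  ⇒  S_min = 5951/8000 m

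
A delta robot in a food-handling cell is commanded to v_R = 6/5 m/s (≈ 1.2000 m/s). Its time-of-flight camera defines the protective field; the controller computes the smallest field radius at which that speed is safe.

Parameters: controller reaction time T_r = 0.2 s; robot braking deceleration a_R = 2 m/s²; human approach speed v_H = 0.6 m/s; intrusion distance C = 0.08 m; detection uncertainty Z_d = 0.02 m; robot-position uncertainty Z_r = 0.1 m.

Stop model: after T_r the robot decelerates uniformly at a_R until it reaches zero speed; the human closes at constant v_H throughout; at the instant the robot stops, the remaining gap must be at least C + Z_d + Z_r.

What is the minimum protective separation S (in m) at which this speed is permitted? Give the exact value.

T_s = v_R/a_R = (6/5)/2 = 0.6000 s
robot in T_r: 1.2000·0.2000 = 0.2400 m
braking distance = 1.2000²/(2·2.0000) = 0.3600 m
human closes 0.6000·0.8000 = 0.4800 m
residual clearance needed = 0.0800+0.0200+0.1000 = 0.2000 m
S_min ≈ 0.2400+0.3600+0.4800+0.2000  ⇒  S_min = 32/25 m

S_min = 32/25 m = 1.2800 m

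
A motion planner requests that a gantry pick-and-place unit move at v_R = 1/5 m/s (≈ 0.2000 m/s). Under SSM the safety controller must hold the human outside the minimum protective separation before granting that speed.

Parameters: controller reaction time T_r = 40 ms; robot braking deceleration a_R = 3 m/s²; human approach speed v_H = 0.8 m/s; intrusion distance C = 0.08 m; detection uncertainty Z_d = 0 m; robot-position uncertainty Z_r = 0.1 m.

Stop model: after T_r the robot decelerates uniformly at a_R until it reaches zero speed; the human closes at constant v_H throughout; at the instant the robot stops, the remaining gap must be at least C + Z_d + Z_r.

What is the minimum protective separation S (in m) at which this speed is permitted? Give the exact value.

T_s = v_R/a_R = (1/5)/3 = 0.0667 s
robot covers v_R·T_r = 0.2000·0.0400 = 0.0080 m before braking
braking distance = 0.2000²/(2·3.0000) = 0.0067 m
person approaches 0.8000·(0.0400+0.0667) = 0.0853 m
margins: 0.0800+0.0000+0.1000 = 0.1800 m
S_min ≈ 0.0080+0.0067+0.0853+0.1800  ⇒  S_min = 7/25 m

S_min = 7/25 m = 0.2800 m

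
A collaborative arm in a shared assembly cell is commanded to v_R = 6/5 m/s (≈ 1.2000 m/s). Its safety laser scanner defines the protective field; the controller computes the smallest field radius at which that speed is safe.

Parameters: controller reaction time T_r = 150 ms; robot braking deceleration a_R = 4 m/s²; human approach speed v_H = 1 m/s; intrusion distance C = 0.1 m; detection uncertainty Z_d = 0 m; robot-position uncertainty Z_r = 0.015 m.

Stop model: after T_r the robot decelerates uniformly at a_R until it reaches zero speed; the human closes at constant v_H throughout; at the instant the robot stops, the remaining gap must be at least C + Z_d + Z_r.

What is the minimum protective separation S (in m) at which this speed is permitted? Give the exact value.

stop time T_s = (6/5)/4 = 0.3000 s
reaction-phase robot travel = 1.2000·0.1500 = 0.1800 m
robot under decel: 1.2000²/(2·4.0000) = 0.1800 m
human closes 1.0000·0.4500 = 0.4500 m
margins: 0.1000+0.0000+0.0150 = 0.1150 m
S_min ≈ 0.1800+0.1800+0.4500+0.1150  ⇒  S_min = 37/40 m

S_min = 37/40 m = 0.9250 m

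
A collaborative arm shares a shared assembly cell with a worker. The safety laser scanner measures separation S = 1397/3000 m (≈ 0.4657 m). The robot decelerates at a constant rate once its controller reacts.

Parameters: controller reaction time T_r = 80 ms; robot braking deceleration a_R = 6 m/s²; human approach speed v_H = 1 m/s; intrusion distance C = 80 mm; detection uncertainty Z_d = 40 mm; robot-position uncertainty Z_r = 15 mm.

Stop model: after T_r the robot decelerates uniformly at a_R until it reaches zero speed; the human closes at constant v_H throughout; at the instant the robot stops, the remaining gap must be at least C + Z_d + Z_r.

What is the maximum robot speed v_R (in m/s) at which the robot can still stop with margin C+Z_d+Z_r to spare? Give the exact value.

v_R_max = 4/5 m/s = 0.8000 m/s

at the boundary: (1/12)·v² + (37/150)·v + (-94/375) = 0
  disc = (37/150)² − 4·(1/12)·(-94/375) = 361/2500 ; √disc = 19/50
  v_R = (−(37/150) + 19/50) / (2·(1/12)) = 4/5 m/s
check:
braking lasts T_s = (4/5)/6 = 0.1333 s
robot in T_r: 0.8000·0.0800 = 0.0640 m
robot covers 0.8000·0.1333 − ½·6.0000·0.1333² = 0.0533 m while stopping
human over T_r+T_s: 1.0000·(0.0800+0.1333) = 0.2133 m
residual clearance needed = 0.0800+0.0400+0.0150 = 0.1350 m
sum ≈ 0.0640+0.0533+0.2133+0.1350 ≈ 0.4657 m = S ✓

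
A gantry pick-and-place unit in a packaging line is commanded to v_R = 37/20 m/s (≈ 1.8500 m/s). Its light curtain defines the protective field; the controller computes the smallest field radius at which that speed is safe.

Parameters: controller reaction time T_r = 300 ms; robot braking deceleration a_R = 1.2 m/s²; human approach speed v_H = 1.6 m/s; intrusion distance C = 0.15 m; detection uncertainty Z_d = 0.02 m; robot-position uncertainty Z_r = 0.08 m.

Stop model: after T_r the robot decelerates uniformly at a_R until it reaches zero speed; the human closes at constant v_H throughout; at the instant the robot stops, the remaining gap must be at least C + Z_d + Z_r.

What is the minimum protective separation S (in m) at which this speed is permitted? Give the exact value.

braking lasts T_s = (37/20)/(6/5) = 1.5417 s
robot in T_r: 1.8500·0.3000 = 0.5550 m
robot covers 1.8500·1.5417 − ½·1.2000·1.5417² = 1.4260 m while stopping
human closes 1.6000·1.8417 = 2.9467 m
margins: 0.1500+0.0200+0.0800 = 0.2500 m
S_min ≈ 0.5550+1.4260+2.9467+0.2500  ⇒  S_min = 24853/4800 m

S_min = 24853/4800 m = 5.1777 m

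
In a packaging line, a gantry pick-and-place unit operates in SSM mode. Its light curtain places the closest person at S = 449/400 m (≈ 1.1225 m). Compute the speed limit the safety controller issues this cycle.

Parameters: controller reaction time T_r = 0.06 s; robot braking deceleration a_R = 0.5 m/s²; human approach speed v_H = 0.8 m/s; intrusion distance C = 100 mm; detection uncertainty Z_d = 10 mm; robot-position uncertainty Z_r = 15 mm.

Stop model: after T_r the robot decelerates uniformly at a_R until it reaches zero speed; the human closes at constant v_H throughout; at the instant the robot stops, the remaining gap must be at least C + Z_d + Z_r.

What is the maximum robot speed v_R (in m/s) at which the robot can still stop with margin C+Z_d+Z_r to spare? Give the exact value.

v_R_max = 9/20 m/s = 0.4500 m/s

quadratic (1)·v² + (83/50)·v + (-1899/2000) = 0
  disc = (83/50)² − 4·(1)·(-1899/2000) = 4096/625 ; √disc = 64/25
  v_R = (−(83/50) + 64/25) / (2·(1)) = 9/20 m/s
check:
T_s = v_R/a_R = (9/20)/(1/2) = 0.9000 s
robot covers v_R·T_r = 0.4500·0.0600 = 0.0270 m before braking
robot covers 0.4500·0.9000 − ½·0.5000·0.9000² = 0.2025 m while stopping
human closes 0.8000·0.9600 = 0.7680 m
residual clearance needed = 0.1000+0.0100+0.0150 = 0.1250 m
sum ≈ 0.0270+0.2025+0.7680+0.1250 ≈ 1.1225 m = S ✓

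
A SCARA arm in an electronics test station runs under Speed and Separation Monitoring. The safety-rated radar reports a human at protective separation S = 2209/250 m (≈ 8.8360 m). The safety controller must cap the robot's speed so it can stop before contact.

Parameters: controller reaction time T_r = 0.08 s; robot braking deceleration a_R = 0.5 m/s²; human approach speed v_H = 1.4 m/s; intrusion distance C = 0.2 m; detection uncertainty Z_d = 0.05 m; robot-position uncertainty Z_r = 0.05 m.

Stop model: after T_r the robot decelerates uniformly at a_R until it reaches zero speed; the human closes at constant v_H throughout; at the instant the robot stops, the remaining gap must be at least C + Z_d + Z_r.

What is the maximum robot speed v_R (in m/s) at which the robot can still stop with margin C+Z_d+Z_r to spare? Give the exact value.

quadratic (1)·v² + (72/25)·v + (-1053/125) = 0
  disc = (72/25)² − 4·(1)·(-1053/125) = 26244/625 ; √disc = 162/25
  v_R = (−(72/25) + 162/25) / (2·(1)) = 9/5 m/s
check:
T_s = v_R/a_R = (9/5)/(1/2) = 3.6000 s
robot covers v_R·T_r = 1.8000·0.0800 = 0.1440 m before braking
robot under decel: 1.8000²/(2·0.5000) = 3.2400 m
human over T_r+T_s: 1.4000·(0.0800+3.6000) = 5.1520 m
C+Z_d+Z_r = 0.2000+0.0500+0.0500 = 0.3000 m
sum ≈ 0.1440+3.2400+5.1520+0.3000 ≈ 8.8360 m = S ✓

v_R_max = 9/5 m/s = 1.8000 m/s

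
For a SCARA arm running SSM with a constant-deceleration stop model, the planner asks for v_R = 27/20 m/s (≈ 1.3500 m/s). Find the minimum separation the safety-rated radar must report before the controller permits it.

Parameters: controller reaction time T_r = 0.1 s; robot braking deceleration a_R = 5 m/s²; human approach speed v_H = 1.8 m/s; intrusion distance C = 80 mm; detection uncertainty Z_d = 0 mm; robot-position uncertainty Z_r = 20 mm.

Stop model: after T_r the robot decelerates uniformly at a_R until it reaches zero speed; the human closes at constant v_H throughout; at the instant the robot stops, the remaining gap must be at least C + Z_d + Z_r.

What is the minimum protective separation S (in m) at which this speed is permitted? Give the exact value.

S_min = 4333/4000 m = 1.0833 m

braking lasts T_s = (27/20)/5 = 0.2700 s
robot covers v_R·T_r = 1.3500·0.1000 = 0.1350 m before braking
robot covers 1.3500·0.2700 − ½·5.0000·0.2700² = 0.1822 m while stopping
human over T_r+T_s: 1.8000·(0.1000+0.2700) = 0.6660 m
C+Z_d+Z_r = 0.0800+0.0000+0.0200 = 0.1000 m
S_min ≈ 0.1350+0.1822+0.6660+0.1000  ⇒  S_min = 4333/4000 m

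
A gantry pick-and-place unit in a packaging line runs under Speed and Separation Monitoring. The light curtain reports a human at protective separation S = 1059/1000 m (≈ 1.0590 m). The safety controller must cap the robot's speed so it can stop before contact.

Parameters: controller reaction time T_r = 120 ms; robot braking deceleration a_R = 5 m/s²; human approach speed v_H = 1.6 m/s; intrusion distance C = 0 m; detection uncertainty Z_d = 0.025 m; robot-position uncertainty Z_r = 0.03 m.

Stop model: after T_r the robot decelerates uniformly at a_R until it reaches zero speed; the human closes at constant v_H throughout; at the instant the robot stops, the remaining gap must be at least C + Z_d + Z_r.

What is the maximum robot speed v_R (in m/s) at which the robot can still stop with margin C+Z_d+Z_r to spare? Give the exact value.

collect terms ⇒ (1/10)·v_R² + (11/25)·v_R + (-203/250) = 0
  disc = (11/25)² − 4·(1/10)·(-203/250) = 324/625 ; √disc = 18/25
  v_R = (−(11/25) + 18/25) / (2·(1/10)) = 7/5 m/s
check:
braking lasts T_s = (7/5)/5 = 0.2800 s
robot in T_r: 1.4000·0.1200 = 0.1680 m
robot under decel: 1.4000²/(2·5.0000) = 0.1960 m
person approaches 1.6000·(0.1200+0.2800) = 0.6400 m
margins: 0.0000+0.0250+0.0300 = 0.0550 m
sum ≈ 0.1680+0.1960+0.6400+0.0550 ≈ 1.0590 m = S ✓

v_R_max = 7/5 m/s = 1.4000 m/s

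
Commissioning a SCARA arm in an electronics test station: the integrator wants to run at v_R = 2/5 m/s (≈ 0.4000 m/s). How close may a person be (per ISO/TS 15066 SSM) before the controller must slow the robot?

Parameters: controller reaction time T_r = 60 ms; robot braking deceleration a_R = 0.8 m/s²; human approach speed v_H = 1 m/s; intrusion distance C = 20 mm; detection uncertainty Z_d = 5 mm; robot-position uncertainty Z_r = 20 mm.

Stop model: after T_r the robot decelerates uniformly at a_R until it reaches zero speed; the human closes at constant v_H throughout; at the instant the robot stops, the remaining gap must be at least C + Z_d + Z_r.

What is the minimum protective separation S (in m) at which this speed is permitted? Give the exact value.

T_s = v_R/a_R = (2/5)/(4/5) = 0.5000 s
robot covers v_R·T_r = 0.4000·0.0600 = 0.0240 m before braking
braking distance = 0.4000²/(2·0.8000) = 0.1000 m
person approaches 1.0000·(0.0600+0.5000) = 0.5600 m
C+Z_d+Z_r = 0.0200+0.0050+0.0200 = 0.0450 m
S_min ≈ 0.0240+0.1000+0.5600+0.0450  ⇒  S_min = 729/1000 m

S_min = 729/1000 m = 0.7290 m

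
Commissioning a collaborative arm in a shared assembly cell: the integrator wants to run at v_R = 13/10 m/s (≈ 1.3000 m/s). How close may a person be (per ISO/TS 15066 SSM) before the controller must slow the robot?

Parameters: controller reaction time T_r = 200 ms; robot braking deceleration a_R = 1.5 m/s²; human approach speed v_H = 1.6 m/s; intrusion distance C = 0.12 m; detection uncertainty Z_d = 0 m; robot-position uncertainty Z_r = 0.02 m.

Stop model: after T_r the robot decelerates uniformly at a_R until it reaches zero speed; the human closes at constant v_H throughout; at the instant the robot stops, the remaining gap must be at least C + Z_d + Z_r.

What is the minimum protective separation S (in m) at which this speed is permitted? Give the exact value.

stop time T_s = (13/10)/(3/2) = 0.8667 s
reaction-phase robot travel = 1.3000·0.2000 = 0.2600 m
braking distance = 1.3000²/(2·1.5000) = 0.5633 m
human over T_r+T_s: 1.6000·(0.2000+0.8667) = 1.7067 m
C+Z_d+Z_r = 0.1200+0.0000+0.0200 = 0.1400 m
S_min ≈ 0.2600+0.5633+1.7067+0.1400  ⇒  S_min = 267/100 m

S_min = 267/100 m = 2.6700 m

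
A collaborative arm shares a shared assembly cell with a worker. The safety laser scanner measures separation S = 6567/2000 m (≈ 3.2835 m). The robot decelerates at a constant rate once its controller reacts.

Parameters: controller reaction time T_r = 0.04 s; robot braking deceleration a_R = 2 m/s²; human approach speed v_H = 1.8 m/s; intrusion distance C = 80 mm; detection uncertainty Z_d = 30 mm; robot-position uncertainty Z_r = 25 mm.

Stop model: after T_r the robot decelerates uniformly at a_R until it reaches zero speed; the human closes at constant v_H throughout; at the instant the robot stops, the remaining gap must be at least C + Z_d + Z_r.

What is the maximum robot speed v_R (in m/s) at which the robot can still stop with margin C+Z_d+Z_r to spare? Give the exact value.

collect terms ⇒ (1/4)·v_R² + (47/50)·v_R + (-6153/2000) = 0
  disc = (47/50)² − 4·(1/4)·(-6153/2000) = 39601/10000 ; √disc = 199/100
  v_R = (−(47/50) + 199/100) / (2·(1/4)) = 21/10 m/s
check:
T_s = v_R/a_R = (21/10)/2 = 1.0500 s
robot covers v_R·T_r = 2.1000·0.0400 = 0.0840 m before braking
robot under decel: 2.1000²/(2·2.0000) = 1.1025 m
human over T_r+T_s: 1.8000·(0.0400+1.0500) = 1.9620 m
residual clearance needed = 0.0800+0.0300+0.0250 = 0.1350 m
sum ≈ 0.0840+1.1025+1.9620+0.1350 ≈ 3.2835 m = S ✓

v_R_max = 21/10 m/s = 2.1000 m/s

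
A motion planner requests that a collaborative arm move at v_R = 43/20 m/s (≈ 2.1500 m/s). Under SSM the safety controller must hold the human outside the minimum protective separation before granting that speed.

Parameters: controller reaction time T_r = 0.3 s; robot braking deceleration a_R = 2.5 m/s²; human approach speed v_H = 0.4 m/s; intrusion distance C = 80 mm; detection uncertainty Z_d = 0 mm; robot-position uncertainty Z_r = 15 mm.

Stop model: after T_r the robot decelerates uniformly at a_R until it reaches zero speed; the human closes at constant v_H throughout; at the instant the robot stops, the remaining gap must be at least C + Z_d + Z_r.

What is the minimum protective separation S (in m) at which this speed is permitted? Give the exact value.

T_s = v_R/a_R = (43/20)/(5/2) = 0.8600 s
robot covers v_R·T_r = 2.1500·0.3000 = 0.6450 m before braking
robot covers 2.1500·0.8600 − ½·2.5000·0.8600² = 0.9245 m while stopping
person approaches 0.4000·(0.3000+0.8600) = 0.4640 m
C+Z_d+Z_r = 0.0800+0.0000+0.0150 = 0.0950 m
S_min ≈ 0.6450+0.9245+0.4640+0.0950  ⇒  S_min = 4257/2000 m

S_min = 4257/2000 m = 2.1285 m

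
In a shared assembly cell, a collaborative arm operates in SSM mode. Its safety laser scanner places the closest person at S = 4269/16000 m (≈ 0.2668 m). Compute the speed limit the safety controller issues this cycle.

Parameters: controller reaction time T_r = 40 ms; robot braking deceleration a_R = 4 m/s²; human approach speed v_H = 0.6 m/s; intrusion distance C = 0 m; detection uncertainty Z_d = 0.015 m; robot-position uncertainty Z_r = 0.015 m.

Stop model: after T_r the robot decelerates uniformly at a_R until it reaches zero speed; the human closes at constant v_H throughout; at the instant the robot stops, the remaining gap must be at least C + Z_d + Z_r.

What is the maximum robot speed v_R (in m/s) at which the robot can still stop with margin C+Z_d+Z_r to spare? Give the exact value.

v_R_max = 3/4 m/s = 0.7500 m/s

quadratic (1/8)·v² + (19/100)·v + (-681/3200) = 0
  disc = (19/100)² − 4·(1/8)·(-681/3200) = 22801/160000 ; √disc = 151/400
  v_R = (−(19/100) + 151/400) / (2·(1/8)) = 3/4 m/s
check:
braking lasts T_s = (3/4)/4 = 0.1875 s
reaction-phase robot travel = 0.7500·0.0400 = 0.0300 m
robot under decel: 0.7500²/(2·4.0000) = 0.0703 m
person approaches 0.6000·(0.0400+0.1875) = 0.1365 m
residual clearance needed = 0.0000+0.0150+0.0150 = 0.0300 m
sum ≈ 0.0300+0.0703+0.1365+0.0300 ≈ 0.2668 m = S ✓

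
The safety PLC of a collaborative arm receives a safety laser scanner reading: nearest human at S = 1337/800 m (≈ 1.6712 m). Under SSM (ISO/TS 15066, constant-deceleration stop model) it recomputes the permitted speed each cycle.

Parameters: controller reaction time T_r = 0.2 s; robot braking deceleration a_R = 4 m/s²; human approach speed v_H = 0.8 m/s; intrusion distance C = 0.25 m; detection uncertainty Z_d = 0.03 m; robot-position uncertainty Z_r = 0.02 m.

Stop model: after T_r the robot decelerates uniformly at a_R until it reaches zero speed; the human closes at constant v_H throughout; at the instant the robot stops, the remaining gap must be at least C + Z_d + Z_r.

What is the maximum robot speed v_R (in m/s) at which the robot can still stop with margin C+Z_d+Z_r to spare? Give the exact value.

collect terms ⇒ (1/8)·v_R² + (2/5)·v_R + (-969/800) = 0
  disc = (2/5)² − 4·(1/8)·(-969/800) = 49/64 ; √disc = 7/8
  v_R = (−(2/5) + 7/8) / (2·(1/8)) = 19/10 m/s
check:
stop time T_s = (19/10)/4 = 0.4750 s
robot in T_r: 1.9000·0.2000 = 0.3800 m
braking distance = 1.9000²/(2·4.0000) = 0.4512 m
person approaches 0.8000·(0.2000+0.4750) = 0.5400 m
margins: 0.2500+0.0300+0.0200 = 0.3000 m
sum ≈ 0.3800+0.4512+0.5400+0.3000 ≈ 1.6712 m = S ✓

v_R_max = 19/10 m/s = 1.9000 m/s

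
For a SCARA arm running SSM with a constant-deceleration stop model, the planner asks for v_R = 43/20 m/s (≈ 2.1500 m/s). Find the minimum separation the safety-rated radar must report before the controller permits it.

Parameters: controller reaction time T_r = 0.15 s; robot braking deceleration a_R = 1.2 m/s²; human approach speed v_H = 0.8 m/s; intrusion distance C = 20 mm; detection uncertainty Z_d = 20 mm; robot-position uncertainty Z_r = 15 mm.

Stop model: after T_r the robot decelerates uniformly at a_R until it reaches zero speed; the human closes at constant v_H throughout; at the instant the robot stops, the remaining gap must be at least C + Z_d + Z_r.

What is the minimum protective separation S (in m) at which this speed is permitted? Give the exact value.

S_min = 6171/1600 m = 3.8569 m

T_s = v_R/a_R = (43/20)/(6/5) = 1.7917 s
robot in T_r: 2.1500·0.1500 = 0.3225 m
robot under decel: 2.1500²/(2·1.2000) = 1.9260 m
human over T_r+T_s: 0.8000·(0.1500+1.7917) = 1.5533 m
C+Z_d+Z_r = 0.0200+0.0200+0.0150 = 0.0550 m
S_min ≈ 0.3225+1.9260+1.5533+0.0550  ⇒  S_min = 6171/1600 m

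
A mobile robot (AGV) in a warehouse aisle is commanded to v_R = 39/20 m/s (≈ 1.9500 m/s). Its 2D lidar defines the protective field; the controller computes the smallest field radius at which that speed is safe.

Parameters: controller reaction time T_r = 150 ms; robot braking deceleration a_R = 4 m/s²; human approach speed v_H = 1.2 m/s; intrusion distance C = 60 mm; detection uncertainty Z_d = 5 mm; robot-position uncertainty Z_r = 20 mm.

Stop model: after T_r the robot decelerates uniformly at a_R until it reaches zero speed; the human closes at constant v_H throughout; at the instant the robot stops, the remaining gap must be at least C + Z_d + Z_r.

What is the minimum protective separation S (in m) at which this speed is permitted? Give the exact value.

S_min = 5177/3200 m = 1.6178 m

stop time T_s = (39/20)/4 = 0.4875 s
reaction-phase robot travel = 1.9500·0.1500 = 0.2925 m
robot covers 1.9500·0.4875 − ½·4.0000·0.4875² = 0.4753 m while stopping
human closes 1.2000·0.6375 = 0.7650 m
residual clearance needed = 0.0600+0.0050+0.0200 = 0.0850 m
S_min ≈ 0.2925+0.4753+0.7650+0.0850  ⇒  S_min = 5177/3200 m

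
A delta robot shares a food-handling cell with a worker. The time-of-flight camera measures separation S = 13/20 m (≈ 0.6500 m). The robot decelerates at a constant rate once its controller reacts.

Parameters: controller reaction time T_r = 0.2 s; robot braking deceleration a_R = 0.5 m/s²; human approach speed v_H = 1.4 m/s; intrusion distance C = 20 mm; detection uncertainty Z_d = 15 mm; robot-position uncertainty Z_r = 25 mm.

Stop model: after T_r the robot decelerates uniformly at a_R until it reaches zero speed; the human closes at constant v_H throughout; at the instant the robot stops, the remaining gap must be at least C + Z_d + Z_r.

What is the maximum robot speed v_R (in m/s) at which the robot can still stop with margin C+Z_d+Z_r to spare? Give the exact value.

quadratic (1)·v² + (3)·v + (-31/100) = 0
  disc = (3)² − 4·(1)·(-31/100) = 256/25 ; √disc = 16/5
  v_R = (−(3) + 16/5) / (2·(1)) = 1/10 m/s
check:
T_s = v_R/a_R = (1/10)/(1/2) = 0.2000 s
reaction-phase robot travel = 0.1000·0.2000 = 0.0200 m
robot under decel: 0.1000²/(2·0.5000) = 0.0100 m
person approaches 1.4000·(0.2000+0.2000) = 0.5600 m
C+Z_d+Z_r = 0.0200+0.0150+0.0250 = 0.0600 m
sum ≈ 0.0200+0.0100+0.5600+0.0600 ≈ 0.6500 m = S ✓

v_R_max = 1/10 m/s = 0.1000 m/s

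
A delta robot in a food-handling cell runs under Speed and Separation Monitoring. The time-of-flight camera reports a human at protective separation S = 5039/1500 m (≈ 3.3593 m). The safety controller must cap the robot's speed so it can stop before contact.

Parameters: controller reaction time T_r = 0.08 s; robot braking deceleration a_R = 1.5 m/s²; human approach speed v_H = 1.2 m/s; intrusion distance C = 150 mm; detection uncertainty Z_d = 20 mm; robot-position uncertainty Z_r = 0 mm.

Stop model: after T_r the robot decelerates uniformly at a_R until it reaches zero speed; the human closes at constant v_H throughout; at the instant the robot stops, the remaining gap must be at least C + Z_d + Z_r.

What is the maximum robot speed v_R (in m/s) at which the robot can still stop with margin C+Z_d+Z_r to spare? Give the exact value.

at the boundary: (1/3)·v² + (22/25)·v + (-232/75) = 0
  disc = (22/25)² − 4·(1/3)·(-232/75) = 27556/5625 ; √disc = 166/75
  v_R = (−(22/25) + 166/75) / (2·(1/3)) = 2 m/s
check:
T_s = v_R/a_R = 2/(3/2) = 1.3333 s
reaction-phase robot travel = 2.0000·0.0800 = 0.1600 m
robot covers 2.0000·1.3333 − ½·1.5000·1.3333² = 1.3333 m while stopping
person approaches 1.2000·(0.0800+1.3333) = 1.6960 m
residual clearance needed = 0.1500+0.0200+0.0000 = 0.1700 m
sum ≈ 0.1600+1.3333+1.6960+0.1700 ≈ 3.3593 m = S ✓

v_R_max = 2 m/s = 2.0000 m/s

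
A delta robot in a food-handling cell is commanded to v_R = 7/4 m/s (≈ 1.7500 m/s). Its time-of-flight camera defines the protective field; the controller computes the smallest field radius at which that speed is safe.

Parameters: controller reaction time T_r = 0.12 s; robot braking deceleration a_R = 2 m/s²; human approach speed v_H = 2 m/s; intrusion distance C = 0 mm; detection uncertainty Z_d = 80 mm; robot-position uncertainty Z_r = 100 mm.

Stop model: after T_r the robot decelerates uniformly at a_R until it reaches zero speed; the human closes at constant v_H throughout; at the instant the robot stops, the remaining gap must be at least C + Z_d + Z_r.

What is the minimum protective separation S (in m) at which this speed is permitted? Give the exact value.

braking lasts T_s = (7/4)/2 = 0.8750 s
robot covers v_R·T_r = 1.7500·0.1200 = 0.2100 m before braking
robot covers 1.7500·0.8750 − ½·2.0000·0.8750² = 0.7656 m while stopping
person approaches 2.0000·(0.1200+0.8750) = 1.9900 m
margins: 0.0000+0.0800+0.1000 = 0.1800 m
S_min ≈ 0.2100+0.7656+1.9900+0.1800  ⇒  S_min = 5033/1600 m

S_min = 5033/1600 m = 3.1456 m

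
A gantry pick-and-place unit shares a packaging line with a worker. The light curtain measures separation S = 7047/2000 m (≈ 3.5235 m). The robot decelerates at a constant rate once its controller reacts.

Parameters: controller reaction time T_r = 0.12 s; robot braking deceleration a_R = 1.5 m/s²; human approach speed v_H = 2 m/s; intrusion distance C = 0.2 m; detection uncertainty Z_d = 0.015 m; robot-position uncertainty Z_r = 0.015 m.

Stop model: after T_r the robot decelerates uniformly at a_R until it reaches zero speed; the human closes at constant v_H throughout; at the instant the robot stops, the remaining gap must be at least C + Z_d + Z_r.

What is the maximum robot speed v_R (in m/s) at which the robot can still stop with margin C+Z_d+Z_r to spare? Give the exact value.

collect terms ⇒ (1/3)·v_R² + (109/75)·v_R + (-6107/2000) = 0
  disc = (109/75)² − 4·(1/3)·(-6107/2000) = 139129/22500 ; √disc = 373/150
  v_R = (−(109/75) + 373/150) / (2·(1/3)) = 31/20 m/s
check:
stop time T_s = (31/20)/(3/2) = 1.0333 s
robot covers v_R·T_r = 1.5500·0.1200 = 0.1860 m before braking
braking distance = 1.5500²/(2·1.5000) = 0.8008 m
human closes 2.0000·1.1533 = 2.3067 m
C+Z_d+Z_r = 0.2000+0.0150+0.0150 = 0.2300 m
sum ≈ 0.1860+0.8008+2.3067+0.2300 ≈ 3.5235 m = S ✓

v_R_max = 31/20 m/s = 1.5500 m/s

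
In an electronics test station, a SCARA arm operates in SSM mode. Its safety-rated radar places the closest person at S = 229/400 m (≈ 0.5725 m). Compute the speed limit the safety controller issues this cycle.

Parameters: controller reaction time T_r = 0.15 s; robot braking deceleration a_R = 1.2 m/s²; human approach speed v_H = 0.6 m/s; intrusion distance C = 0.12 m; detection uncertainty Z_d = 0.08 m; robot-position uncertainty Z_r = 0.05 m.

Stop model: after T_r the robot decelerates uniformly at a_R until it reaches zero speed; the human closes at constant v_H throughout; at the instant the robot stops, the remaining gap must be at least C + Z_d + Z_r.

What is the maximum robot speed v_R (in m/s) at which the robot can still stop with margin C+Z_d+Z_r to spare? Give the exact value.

v_R_max = 3/10 m/s = 0.3000 m/s

quadratic (5/12)·v² + (13/20)·v + (-93/400) = 0
  disc = (13/20)² − 4·(5/12)·(-93/400) = 81/100 ; √disc = 9/10
  v_R = (−(13/20) + 9/10) / (2·(5/12)) = 3/10 m/s
check:
T_s = v_R/a_R = (3/10)/(6/5) = 0.2500 s
reaction-phase robot travel = 0.3000·0.1500 = 0.0450 m
robot under decel: 0.3000²/(2·1.2000) = 0.0375 m
human closes 0.6000·0.4000 = 0.2400 m
residual clearance needed = 0.1200+0.0800+0.0500 = 0.2500 m
sum ≈ 0.0450+0.0375+0.2400+0.2500 ≈ 0.5725 m = S ✓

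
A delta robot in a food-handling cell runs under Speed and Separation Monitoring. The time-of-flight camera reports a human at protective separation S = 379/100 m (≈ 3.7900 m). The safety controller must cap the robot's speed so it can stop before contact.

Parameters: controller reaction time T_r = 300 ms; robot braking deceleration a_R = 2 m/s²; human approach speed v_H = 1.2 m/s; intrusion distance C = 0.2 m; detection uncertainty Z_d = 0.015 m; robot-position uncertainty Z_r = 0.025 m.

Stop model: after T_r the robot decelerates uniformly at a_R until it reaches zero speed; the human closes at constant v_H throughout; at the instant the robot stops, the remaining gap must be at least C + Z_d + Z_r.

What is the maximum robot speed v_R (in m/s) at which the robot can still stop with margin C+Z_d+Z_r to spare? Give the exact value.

at the boundary: (1/4)·v² + (9/10)·v + (-319/100) = 0
  disc = (9/10)² − 4·(1/4)·(-319/100) = 4 ; √disc = 2
  v_R = (−(9/10) + 2) / (2·(1/4)) = 11/5 m/s
check:
T_s = v_R/a_R = (11/5)/2 = 1.1000 s
robot covers v_R·T_r = 2.2000·0.3000 = 0.6600 m before braking
robot covers 2.2000·1.1000 − ½·2.0000·1.1000² = 1.2100 m while stopping
human closes 1.2000·1.4000 = 1.6800 m
margins: 0.2000+0.0150+0.0250 = 0.2400 m
sum ≈ 0.6600+1.2100+1.6800+0.2400 ≈ 3.7900 m = S ✓

v_R_max = 11/5 m/s = 2.2000 m/s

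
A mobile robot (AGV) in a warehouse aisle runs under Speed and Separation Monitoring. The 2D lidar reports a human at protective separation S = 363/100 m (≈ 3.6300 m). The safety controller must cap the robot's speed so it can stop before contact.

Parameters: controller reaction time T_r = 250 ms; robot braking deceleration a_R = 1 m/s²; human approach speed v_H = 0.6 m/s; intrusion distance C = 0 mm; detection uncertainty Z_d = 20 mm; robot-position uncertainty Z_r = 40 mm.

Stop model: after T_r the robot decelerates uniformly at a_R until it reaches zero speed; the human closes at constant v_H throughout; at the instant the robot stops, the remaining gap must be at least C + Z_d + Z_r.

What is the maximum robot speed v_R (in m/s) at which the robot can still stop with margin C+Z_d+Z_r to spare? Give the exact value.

v_R_max = 19/10 m/s = 1.9000 m/s

at the boundary: (1/2)·v² + (17/20)·v + (-171/50) = 0
  disc = (17/20)² − 4·(1/2)·(-171/50) = 121/16 ; √disc = 11/4
  v_R = (−(17/20) + 11/4) / (2·(1/2)) = 19/10 m/s
check:
stop time T_s = (19/10)/1 = 1.9000 s
robot in T_r: 1.9000·0.2500 = 0.4750 m
braking distance = 1.9000²/(2·1.0000) = 1.8050 m
human closes 0.6000·2.1500 = 1.2900 m
residual clearance needed = 0.0000+0.0200+0.0400 = 0.0600 m
sum ≈ 0.4750+1.8050+1.2900+0.0600 ≈ 3.6300 m = S ✓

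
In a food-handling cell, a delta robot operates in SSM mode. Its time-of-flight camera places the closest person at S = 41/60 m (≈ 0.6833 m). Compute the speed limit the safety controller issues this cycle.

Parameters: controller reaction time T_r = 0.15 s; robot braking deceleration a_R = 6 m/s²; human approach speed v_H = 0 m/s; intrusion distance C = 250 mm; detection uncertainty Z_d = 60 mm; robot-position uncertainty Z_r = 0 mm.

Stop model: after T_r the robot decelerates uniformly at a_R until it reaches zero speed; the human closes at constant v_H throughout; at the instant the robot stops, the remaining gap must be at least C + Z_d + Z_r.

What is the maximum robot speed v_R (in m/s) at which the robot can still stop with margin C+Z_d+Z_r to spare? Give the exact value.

quadratic (1/12)·v² + (3/20)·v + (-28/75) = 0
  disc = (3/20)² − 4·(1/12)·(-28/75) = 529/3600 ; √disc = 23/60
  v_R = (−(3/20) + 23/60) / (2·(1/12)) = 7/5 m/s
check:
braking lasts T_s = (7/5)/6 = 0.2333 s
robot covers v_R·T_r = 1.4000·0.1500 = 0.2100 m before braking
robot under decel: 1.4000²/(2·6.0000) = 0.1633 m
human over T_r+T_s: 0.0000·(0.1500+0.2333) = 0.0000 m
C+Z_d+Z_r = 0.2500+0.0600+0.0000 = 0.3100 m
sum ≈ 0.2100+0.1633+0.0000+0.3100 ≈ 0.6833 m = S ✓

v_R_max = 7/5 m/s = 1.4000 m/s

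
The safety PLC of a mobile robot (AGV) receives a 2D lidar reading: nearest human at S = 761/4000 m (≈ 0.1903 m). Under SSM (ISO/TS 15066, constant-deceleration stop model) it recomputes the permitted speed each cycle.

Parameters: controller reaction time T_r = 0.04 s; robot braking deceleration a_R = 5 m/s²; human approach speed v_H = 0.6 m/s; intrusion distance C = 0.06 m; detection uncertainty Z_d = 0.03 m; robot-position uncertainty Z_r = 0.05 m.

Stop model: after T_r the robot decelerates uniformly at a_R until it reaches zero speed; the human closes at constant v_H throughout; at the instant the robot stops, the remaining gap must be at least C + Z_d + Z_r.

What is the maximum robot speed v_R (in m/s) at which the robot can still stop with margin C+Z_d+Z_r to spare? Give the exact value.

v_R_max = 3/20 m/s = 0.1500 m/s

quadratic (1/10)·v² + (4/25)·v + (-21/800) = 0
  disc = (4/25)² − 4·(1/10)·(-21/800) = 361/10000 ; √disc = 19/100
  v_R = (−(4/25) + 19/100) / (2·(1/10)) = 3/20 m/s
check:
stop time T_s = (3/20)/5 = 0.0300 s
robot in T_r: 0.1500·0.0400 = 0.0060 m
robot covers 0.1500·0.0300 − ½·5.0000·0.0300² = 0.0022 m while stopping
person approaches 0.6000·(0.0400+0.0300) = 0.0420 m
C+Z_d+Z_r = 0.0600+0.0300+0.0500 = 0.1400 m
sum ≈ 0.0060+0.0022+0.0420+0.1400 ≈ 0.1903 m = S ✓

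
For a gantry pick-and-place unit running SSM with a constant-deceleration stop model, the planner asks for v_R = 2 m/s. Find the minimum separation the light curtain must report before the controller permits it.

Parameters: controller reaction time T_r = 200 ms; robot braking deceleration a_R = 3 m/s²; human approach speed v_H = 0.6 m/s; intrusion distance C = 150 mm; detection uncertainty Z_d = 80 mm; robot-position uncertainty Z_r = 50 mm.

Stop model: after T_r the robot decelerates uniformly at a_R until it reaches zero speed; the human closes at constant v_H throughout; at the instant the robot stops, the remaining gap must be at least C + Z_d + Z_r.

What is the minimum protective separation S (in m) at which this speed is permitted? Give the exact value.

stop time T_s = 2/3 = 0.6667 s
robot in T_r: 2.0000·0.2000 = 0.4000 m
robot covers 2.0000·0.6667 − ½·3.0000·0.6667² = 0.6667 m while stopping
person approaches 0.6000·(0.2000+0.6667) = 0.5200 m
C+Z_d+Z_r = 0.1500+0.0800+0.0500 = 0.2800 m
S_min ≈ 0.4000+0.6667+0.5200+0.2800  ⇒  S_min = 28/15 m

S_min = 28/15 m = 1.8667 m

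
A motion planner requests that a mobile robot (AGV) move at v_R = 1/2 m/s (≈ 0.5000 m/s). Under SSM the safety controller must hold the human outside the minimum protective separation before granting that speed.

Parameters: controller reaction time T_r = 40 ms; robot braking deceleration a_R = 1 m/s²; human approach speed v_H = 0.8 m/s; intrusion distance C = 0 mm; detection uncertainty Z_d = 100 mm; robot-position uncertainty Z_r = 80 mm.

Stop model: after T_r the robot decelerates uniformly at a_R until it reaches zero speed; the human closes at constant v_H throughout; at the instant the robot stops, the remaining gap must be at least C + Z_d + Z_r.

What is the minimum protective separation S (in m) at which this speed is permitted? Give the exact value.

T_s = v_R/a_R = (1/2)/1 = 0.5000 s
robot covers v_R·T_r = 0.5000·0.0400 = 0.0200 m before braking
robot covers 0.5000·0.5000 − ½·1.0000·0.5000² = 0.1250 m while stopping
human closes 0.8000·0.5400 = 0.4320 m
residual clearance needed = 0.0000+0.1000+0.0800 = 0.1800 m
S_min ≈ 0.0200+0.1250+0.4320+0.1800  ⇒  S_min = 757/1000 m

S_min = 757/1000 m = 0.7570 m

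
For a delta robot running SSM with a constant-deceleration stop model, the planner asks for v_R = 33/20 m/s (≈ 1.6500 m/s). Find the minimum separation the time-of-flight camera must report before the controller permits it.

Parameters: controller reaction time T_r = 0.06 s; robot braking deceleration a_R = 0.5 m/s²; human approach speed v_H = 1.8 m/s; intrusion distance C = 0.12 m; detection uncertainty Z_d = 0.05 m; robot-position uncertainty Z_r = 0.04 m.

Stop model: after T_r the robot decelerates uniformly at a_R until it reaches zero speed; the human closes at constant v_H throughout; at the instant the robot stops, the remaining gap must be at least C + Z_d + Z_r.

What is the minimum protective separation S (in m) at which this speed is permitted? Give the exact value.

S_min = 18159/2000 m = 9.0795 m

stop time T_s = (33/20)/(1/2) = 3.3000 s
reaction-phase robot travel = 1.6500·0.0600 = 0.0990 m
robot under decel: 1.6500²/(2·0.5000) = 2.7225 m
human over T_r+T_s: 1.8000·(0.0600+3.3000) = 6.0480 m
residual clearance needed = 0.1200+0.0500+0.0400 = 0.2100 m
S_min ≈ 0.0990+2.7225+6.0480+0.2100  ⇒  S_min = 18159/2000 m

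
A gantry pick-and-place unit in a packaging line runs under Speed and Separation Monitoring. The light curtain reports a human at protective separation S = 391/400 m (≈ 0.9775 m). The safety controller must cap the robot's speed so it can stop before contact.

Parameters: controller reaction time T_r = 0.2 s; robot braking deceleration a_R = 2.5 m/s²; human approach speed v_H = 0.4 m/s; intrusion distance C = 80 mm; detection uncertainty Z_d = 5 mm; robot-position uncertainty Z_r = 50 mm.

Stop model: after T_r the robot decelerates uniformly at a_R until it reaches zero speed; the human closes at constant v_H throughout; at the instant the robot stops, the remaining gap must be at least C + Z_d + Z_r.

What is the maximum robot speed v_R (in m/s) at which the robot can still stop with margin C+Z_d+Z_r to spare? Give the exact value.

v_R_max = 5/4 m/s = 1.2500 m/s

quadratic (1/5)·v² + (9/25)·v + (-61/80) = 0
  disc = (9/25)² − 4·(1/5)·(-61/80) = 1849/2500 ; √disc = 43/50
  v_R = (−(9/25) + 43/50) / (2·(1/5)) = 5/4 m/s
check:
braking lasts T_s = (5/4)/(5/2) = 0.5000 s
robot covers v_R·T_r = 1.2500·0.2000 = 0.2500 m before braking
robot covers 1.2500·0.5000 − ½·2.5000·0.5000² = 0.3125 m while stopping
human closes 0.4000·0.7000 = 0.2800 m
residual clearance needed = 0.0800+0.0050+0.0500 = 0.1350 m
sum ≈ 0.2500+0.3125+0.2800+0.1350 ≈ 0.9775 m = S ✓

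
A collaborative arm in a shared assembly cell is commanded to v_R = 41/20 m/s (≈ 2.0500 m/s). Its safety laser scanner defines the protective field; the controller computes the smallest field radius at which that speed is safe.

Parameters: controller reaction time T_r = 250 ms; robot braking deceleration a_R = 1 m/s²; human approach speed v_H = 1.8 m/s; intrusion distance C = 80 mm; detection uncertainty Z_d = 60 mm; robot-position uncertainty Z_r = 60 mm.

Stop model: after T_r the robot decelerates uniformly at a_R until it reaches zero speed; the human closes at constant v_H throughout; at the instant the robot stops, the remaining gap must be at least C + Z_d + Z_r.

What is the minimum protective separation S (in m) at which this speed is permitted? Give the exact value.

S_min = 5563/800 m = 6.9538 m

stop time T_s = (41/20)/1 = 2.0500 s
reaction-phase robot travel = 2.0500·0.2500 = 0.5125 m
braking distance = 2.0500²/(2·1.0000) = 2.1012 m
human closes 1.8000·2.3000 = 4.1400 m
residual clearance needed = 0.0800+0.0600+0.0600 = 0.2000 m
S_min ≈ 0.5125+2.1012+4.1400+0.2000  ⇒  S_min = 5563/800 m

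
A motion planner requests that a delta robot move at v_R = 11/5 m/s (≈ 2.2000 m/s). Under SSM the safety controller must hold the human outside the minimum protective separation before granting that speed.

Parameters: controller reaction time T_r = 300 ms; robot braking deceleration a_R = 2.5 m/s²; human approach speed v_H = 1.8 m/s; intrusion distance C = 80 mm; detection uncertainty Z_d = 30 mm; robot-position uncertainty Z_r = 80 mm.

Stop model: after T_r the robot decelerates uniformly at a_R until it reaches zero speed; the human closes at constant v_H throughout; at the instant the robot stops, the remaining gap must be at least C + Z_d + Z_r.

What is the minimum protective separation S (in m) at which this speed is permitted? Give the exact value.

S_min = 1971/500 m = 3.9420 m

T_s = v_R/a_R = (11/5)/(5/2) = 0.8800 s
robot covers v_R·T_r = 2.2000·0.3000 = 0.6600 m before braking
robot under decel: 2.2000²/(2·2.5000) = 0.9680 m
human closes 1.8000·1.1800 = 2.1240 m
margins: 0.0800+0.0300+0.0800 = 0.1900 m
S_min ≈ 0.6600+0.9680+2.1240+0.1900  ⇒  S_min = 1971/500 m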